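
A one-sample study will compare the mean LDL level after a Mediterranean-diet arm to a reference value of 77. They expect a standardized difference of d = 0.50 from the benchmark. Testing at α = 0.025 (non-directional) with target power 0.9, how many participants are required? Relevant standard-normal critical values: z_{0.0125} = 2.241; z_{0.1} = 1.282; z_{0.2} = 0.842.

n = 50

For a one-sample test: n = ((z_{α/2} + z_β) / d)².
z_{α/2} + z_β = 2.241 + 1.282 = 3.523.
n = (3.523 / 0.50)² = 7.046² = 49.65.
Round up.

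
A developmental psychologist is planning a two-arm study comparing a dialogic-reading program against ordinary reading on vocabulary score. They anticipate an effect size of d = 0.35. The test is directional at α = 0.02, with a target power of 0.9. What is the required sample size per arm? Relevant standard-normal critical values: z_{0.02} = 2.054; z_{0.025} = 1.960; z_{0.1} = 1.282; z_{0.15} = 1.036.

n = 182 per group

For two independent groups with equal n: n = 2·((z_{α} + z_β) / d)².
z_{α} + z_β = 2.054 + 1.282 = 3.336.
n = 2 × (3.336 / 0.35)² = 2 × 9.531² = 2 × 90.85 = 181.7.
Round up to the next whole participant.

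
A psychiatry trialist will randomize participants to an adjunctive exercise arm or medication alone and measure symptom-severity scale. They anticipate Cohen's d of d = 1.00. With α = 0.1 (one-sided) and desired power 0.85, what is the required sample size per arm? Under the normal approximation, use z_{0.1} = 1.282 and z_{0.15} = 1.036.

For two independent groups with equal n: n = 2·((z_{α} + z_β) / d)².
z_{α} + z_β = 1.282 + 1.036 = 2.318.
n = 2 × (2.318 / 1.00)² = 2 × 2.318² = 2 × 5.37 = 10.7.
Round up to the next whole participant.

n = 11 per group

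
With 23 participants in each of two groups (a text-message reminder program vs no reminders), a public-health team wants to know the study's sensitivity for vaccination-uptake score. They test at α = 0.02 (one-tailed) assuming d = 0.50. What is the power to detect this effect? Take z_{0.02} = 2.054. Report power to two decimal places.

For two equal groups, power = Φ(d·√(n/2) − z_{α}).
d·√(n/2) = 0.50 × √(23/2) = 0.50 × 3.391 = 1.696.
z_β = 1.696 − 2.054 = -0.358.
Power = Φ(-0.358) = 0.360.

power ≈ 0.36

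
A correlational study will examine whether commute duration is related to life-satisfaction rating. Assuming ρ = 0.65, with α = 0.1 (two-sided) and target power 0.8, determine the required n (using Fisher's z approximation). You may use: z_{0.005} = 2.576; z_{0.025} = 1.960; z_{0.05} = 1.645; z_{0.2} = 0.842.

Fisher's z: C = ½·ln((1+r)/(1−r)) = ½·ln(4.7143) = 0.7753.
n = ((z_{α/2} + z_β)/C)² + 3.
(1.645 + 0.842) / 0.7753 = 2.487 / 0.7753 = 3.208.
n = 3.208² + 3 = 10.29 + 3 = 13.3.
Round up.

n = 14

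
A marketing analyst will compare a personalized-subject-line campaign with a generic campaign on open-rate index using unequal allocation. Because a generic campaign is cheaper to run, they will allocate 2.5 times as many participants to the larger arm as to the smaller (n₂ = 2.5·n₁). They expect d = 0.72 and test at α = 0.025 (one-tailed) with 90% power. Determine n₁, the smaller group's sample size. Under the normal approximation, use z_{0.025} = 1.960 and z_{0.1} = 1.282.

n₁ = 29

With allocation ratio k = n₂/n₁ = 2.5, Var(x̄₁−x̄₂) = σ²(1/n₁ + 1/(k·n₁)) = σ²·(k+1)/(k·n₁).
So n₁ = (1 + 1/k)·((z_{α} + z_β)/d)² = 1.400 × (3.242/0.72)².
n₁ = 1.400 × 20.28 = 28.4.
Round up: n₁ = 29, giving n₂ = ⌈2.5 × 29⌉ = ⌈72.5⌉ = 73.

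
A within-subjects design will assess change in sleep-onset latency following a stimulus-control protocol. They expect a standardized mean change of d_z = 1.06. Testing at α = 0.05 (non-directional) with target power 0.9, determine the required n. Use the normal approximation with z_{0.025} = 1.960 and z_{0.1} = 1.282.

For a paired (one-sample on differences) test: n = ((z_{α/2} + z_β) / d)².
z_{α/2} + z_β = 1.960 + 1.282 = 3.242.
n = (3.242 / 1.06)² = 3.058² = 9.35.
Round up.

n = 10 pairs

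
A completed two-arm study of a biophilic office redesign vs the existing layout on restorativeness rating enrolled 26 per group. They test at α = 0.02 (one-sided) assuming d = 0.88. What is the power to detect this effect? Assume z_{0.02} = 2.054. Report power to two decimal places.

For two equal groups, power = Φ(d·√(n/2) − z_{α}).
d·√(n/2) = 0.88 × √(26/2) = 0.88 × 3.606 = 3.173.
z_β = 3.173 − 2.054 = 1.119.
Power = Φ(1.119) = 0.868.

power ≈ 0.87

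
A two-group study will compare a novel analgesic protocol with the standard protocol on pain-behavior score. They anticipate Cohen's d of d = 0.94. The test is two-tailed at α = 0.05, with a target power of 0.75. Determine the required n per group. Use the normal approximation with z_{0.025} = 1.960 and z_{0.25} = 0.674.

For two independent groups with equal n: n = 2·((z_{α/2} + z_β) / d)².
z_{α/2} + z_β = 1.960 + 0.674 = 2.634.
n = 2 × (2.634 / 0.94)² = 2 × 2.802² = 2 × 7.85 = 15.7.
Round up to the next whole participant.

n = 16 per group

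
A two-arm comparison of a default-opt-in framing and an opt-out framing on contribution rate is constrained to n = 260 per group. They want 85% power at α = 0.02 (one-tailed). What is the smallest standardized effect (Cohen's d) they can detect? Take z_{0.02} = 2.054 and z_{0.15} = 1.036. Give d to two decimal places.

d_min ≈ 0.27

For two independent groups of n = 260 each: d_min = (z_{α} + z_β)·√(2/n).
z-sum = 2.054 + 1.036 = 3.090.
d_min = 3.090 × √(2/260) = 3.090 × 0.0877 = 0.271.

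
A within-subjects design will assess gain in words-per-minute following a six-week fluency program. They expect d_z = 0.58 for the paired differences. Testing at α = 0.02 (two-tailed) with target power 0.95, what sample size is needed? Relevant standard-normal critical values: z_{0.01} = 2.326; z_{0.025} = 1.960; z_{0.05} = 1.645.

For a paired (one-sample on differences) test: n = ((z_{α/2} + z_β) / d)².
z_{α/2} + z_β = 2.326 + 1.645 = 3.971.
n = (3.971 / 0.58)² = 6.847² = 46.88.
Round up.

n = 47 pairs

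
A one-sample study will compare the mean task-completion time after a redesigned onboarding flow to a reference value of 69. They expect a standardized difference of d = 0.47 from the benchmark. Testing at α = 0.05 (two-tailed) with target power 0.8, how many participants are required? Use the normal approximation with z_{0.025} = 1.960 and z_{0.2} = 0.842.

n = 36

For a one-sample test: n = ((z_{α/2} + z_β) / d)².
z_{α/2} + z_β = 1.960 + 0.842 = 2.802.
n = (2.802 / 0.47)² = 5.962² = 35.54.
Round up.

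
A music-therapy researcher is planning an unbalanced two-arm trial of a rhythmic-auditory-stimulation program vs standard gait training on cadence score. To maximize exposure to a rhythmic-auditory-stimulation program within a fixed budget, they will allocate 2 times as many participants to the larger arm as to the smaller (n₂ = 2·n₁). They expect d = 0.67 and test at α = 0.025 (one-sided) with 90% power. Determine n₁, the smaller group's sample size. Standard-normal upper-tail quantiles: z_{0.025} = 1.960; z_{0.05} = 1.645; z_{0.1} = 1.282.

n₁ = 36

With allocation ratio k = n₂/n₁ = 2, Var(x̄₁−x̄₂) = σ²(1/n₁ + 1/(k·n₁)) = σ²·(k+1)/(k·n₁).
So n₁ = (1 + 1/k)·((z_{α} + z_β)/d)² = 1.500 × (3.242/0.67)².
n₁ = 1.500 × 23.41 = 35.1.
Round up: n₁ = 36, giving n₂ = 2 × 36 = 72.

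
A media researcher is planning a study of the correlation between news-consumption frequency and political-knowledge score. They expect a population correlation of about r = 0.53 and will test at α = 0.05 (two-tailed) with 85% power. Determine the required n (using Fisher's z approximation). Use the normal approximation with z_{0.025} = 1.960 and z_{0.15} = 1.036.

Fisher's z: C = ½·ln((1+r)/(1−r)) = ½·ln(3.2553) = 0.5901.
n = ((z_{α/2} + z_β)/C)² + 3.
(1.960 + 1.036) / 0.5901 = 2.996 / 0.5901 = 5.077.
n = 5.077² + 3 = 25.78 + 3 = 28.8.
Round up.

n = 29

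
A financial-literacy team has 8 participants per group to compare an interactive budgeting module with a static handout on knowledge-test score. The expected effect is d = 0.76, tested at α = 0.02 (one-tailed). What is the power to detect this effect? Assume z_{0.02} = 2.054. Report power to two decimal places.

For two equal groups, power = Φ(d·√(n/2) − z_{α}).
d·√(n/2) = 0.76 × √(8/2) = 0.76 × 2.000 = 1.520.
z_β = 1.520 − 2.054 = -0.534.
Power = Φ(-0.534) = 0.297.

power ≈ 0.30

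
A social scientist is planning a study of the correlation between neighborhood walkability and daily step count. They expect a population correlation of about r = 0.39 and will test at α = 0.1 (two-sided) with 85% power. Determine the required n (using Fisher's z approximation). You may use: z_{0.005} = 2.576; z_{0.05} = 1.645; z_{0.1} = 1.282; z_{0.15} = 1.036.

Fisher's z: C = ½·ln((1+r)/(1−r)) = ½·ln(2.2787) = 0.4118.
n = ((z_{α/2} + z_β)/C)² + 3.
(1.645 + 1.036) / 0.4118 = 2.681 / 0.4118 = 6.510.
n = 6.510² + 3 = 42.39 + 3 = 45.4.
Round up.

n = 46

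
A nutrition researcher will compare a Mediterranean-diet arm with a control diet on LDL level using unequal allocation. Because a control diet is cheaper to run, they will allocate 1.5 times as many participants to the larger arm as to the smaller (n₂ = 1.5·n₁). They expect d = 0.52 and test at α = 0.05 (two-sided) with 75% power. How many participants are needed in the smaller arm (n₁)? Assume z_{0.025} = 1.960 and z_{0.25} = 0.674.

n₁ = 43

With allocation ratio k = n₂/n₁ = 1.5, Var(x̄₁−x̄₂) = σ²(1/n₁ + 1/(k·n₁)) = σ²·(k+1)/(k·n₁).
So n₁ = (1 + 1/k)·((z_{α/2} + z_β)/d)² = 1.667 × (2.634/0.52)².
n₁ = 1.667 × 25.66 = 42.8.
Round up: n₁ = 43, giving n₂ = ⌈1.5 × 43⌉ = ⌈64.5⌉ = 65.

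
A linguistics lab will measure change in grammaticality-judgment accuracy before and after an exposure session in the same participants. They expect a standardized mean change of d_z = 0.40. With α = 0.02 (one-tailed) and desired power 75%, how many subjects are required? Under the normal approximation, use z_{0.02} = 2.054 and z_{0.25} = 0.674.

For a paired (one-sample on differences) test: n = ((z_{α} + z_β) / d)².
z_{α} + z_β = 2.054 + 0.674 = 2.728.
n = (2.728 / 0.40)² = 6.820² = 46.51.
Round up.

n = 47 pairs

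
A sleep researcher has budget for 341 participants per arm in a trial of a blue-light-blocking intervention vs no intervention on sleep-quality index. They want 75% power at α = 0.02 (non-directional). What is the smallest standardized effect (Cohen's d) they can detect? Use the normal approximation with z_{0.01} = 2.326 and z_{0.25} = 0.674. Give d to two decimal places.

d_min ≈ 0.23

For two independent groups of n = 341 each: d_min = (z_{α/2} + z_β)·√(2/n).
z-sum = 2.326 + 0.674 = 3.000.
d_min = 3.000 × √(2/341) = 3.000 × 0.0766 = 0.230.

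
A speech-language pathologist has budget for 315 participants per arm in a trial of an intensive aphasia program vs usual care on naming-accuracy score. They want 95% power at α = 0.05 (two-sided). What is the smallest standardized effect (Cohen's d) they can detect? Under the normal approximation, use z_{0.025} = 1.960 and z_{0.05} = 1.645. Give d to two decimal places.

d_min ≈ 0.29

For two independent groups of n = 315 each: d_min = (z_{α/2} + z_β)·√(2/n).
z-sum = 1.960 + 1.645 = 3.605.
d_min = 3.605 × √(2/315) = 3.605 × 0.0797 = 0.287.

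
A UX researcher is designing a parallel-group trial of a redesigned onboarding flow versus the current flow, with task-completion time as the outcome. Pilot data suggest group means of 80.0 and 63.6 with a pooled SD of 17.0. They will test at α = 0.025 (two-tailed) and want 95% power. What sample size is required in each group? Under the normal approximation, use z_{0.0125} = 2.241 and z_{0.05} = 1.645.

n = 33 per group

Cohen's d = |M₁ − M₂| / SD_pooled = |80.0 − 63.6| / 17.0 = 16.4 / 17.0 = 0.965.
For two independent groups with equal n: n = 2·((z_{α/2} + z_β) / d)².
z_{α/2} + z_β = 2.241 + 1.645 = 3.886.
n = 2 × (3.886 / 0.965)² = 2 × 4.027² = 2 × 16.22 = 32.4.
Round up to the next whole participant.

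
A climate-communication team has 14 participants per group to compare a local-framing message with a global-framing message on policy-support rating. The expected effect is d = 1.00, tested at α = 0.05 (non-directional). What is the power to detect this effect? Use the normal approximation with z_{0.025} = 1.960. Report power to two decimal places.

For two equal groups, power = Φ(d·√(n/2) − z_{α/2}).
d·√(n/2) = 1.00 × √(14/2) = 1.00 × 2.646 = 2.646.
z_β = 2.646 − 1.960 = 0.686.
Power = Φ(0.686) = 0.754.

power ≈ 0.75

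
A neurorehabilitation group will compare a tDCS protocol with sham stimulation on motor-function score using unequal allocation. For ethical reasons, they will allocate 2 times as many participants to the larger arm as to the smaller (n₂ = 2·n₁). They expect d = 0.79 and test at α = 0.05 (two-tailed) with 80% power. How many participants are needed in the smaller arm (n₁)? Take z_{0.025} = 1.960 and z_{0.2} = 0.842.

With allocation ratio k = n₂/n₁ = 2, Var(x̄₁−x̄₂) = σ²(1/n₁ + 1/(k·n₁)) = σ²·(k+1)/(k·n₁).
So n₁ = (1 + 1/k)·((z_{α/2} + z_β)/d)² = 1.500 × (2.802/0.79)².
n₁ = 1.500 × 12.58 = 18.9.
Round up: n₁ = 19, giving n₂ = 2 × 19 = 38.

n₁ = 19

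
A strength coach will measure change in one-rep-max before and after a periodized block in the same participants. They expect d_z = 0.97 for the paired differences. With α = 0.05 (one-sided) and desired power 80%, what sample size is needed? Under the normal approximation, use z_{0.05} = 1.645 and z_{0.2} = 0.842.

n = 7 pairs

For a paired (one-sample on differences) test: n = ((z_{α} + z_β) / d)².
z_{α} + z_β = 1.645 + 0.842 = 2.487.
n = (2.487 / 0.97)² = 2.564² = 6.57.
Round up.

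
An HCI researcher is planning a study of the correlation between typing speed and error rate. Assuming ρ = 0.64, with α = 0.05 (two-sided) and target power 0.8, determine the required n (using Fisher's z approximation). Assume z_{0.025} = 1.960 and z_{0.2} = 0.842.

n = 17

Fisher's z: C = ½·ln((1+r)/(1−r)) = ½·ln(4.5556) = 0.7582.
n = ((z_{α/2} + z_β)/C)² + 3.
(1.960 + 0.842) / 0.7582 = 2.802 / 0.7582 = 3.696.
n = 3.696² + 3 = 13.66 + 3 = 16.7.
Round up.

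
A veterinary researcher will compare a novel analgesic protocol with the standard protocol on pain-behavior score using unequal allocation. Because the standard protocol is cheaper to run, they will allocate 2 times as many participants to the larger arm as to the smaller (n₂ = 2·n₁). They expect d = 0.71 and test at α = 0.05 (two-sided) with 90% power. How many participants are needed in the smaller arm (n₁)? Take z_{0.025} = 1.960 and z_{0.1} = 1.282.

n₁ = 32

With allocation ratio k = n₂/n₁ = 2, Var(x̄₁−x̄₂) = σ²(1/n₁ + 1/(k·n₁)) = σ²·(k+1)/(k·n₁).
So n₁ = (1 + 1/k)·((z_{α/2} + z_β)/d)² = 1.500 × (3.242/0.71)².
n₁ = 1.500 × 20.85 = 31.3.
Round up: n₁ = 32, giving n₂ = 2 × 32 = 64.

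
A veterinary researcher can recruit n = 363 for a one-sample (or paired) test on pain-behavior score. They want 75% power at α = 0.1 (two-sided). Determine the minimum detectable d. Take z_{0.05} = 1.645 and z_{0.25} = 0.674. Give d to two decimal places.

For a single sample (or paired design) of n = 363: d_min = (z_{α/2} + z_β)/√n.
z-sum = 1.645 + 0.674 = 2.319.
d_min = 2.319 / √363 = 2.319 / 19.053 = 0.122.

d_min ≈ 0.12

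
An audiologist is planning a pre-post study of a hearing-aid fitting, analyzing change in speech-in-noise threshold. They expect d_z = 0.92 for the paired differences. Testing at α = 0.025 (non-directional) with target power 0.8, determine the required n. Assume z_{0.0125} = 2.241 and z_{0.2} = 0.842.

For a paired (one-sample on differences) test: n = ((z_{α/2} + z_β) / d)².
z_{α/2} + z_β = 2.241 + 0.842 = 3.083.
n = (3.083 / 0.92)² = 3.351² = 11.23.
Round up.

n = 12 pairs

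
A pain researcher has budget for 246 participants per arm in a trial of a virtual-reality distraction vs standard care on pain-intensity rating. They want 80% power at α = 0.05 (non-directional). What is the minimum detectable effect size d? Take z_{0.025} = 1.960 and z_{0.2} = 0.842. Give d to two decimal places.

For two independent groups of n = 246 each: d_min = (z_{α/2} + z_β)·√(2/n).
z-sum = 1.960 + 0.842 = 2.802.
d_min = 2.802 × √(2/246) = 2.802 × 0.0902 = 0.253.

d_min ≈ 0.25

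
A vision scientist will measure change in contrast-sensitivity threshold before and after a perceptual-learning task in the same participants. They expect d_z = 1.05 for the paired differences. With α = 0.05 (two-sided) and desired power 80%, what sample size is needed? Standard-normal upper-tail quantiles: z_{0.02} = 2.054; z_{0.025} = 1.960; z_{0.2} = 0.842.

n = 8 pairs

For a paired (one-sample on differences) test: n = ((z_{α/2} + z_β) / d)².
z_{α/2} + z_β = 1.960 + 0.842 = 2.802.
n = (2.802 / 1.05)² = 2.669² = 7.12.
Round up.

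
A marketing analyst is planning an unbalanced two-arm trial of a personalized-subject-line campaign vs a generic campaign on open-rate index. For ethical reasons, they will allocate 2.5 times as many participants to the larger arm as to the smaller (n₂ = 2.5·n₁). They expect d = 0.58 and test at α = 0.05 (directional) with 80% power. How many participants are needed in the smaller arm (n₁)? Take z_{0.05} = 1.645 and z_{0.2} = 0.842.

n₁ = 26

With allocation ratio k = n₂/n₁ = 2.5, Var(x̄₁−x̄₂) = σ²(1/n₁ + 1/(k·n₁)) = σ²·(k+1)/(k·n₁).
So n₁ = (1 + 1/k)·((z_{α} + z_β)/d)² = 1.400 × (2.487/0.58)².
n₁ = 1.400 × 18.39 = 25.7.
Round up: n₁ = 26, giving n₂ = 2.5 × 26 = 65.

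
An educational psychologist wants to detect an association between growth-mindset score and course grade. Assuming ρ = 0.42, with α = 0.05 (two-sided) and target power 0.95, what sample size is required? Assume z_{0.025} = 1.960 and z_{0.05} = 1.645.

Fisher's z: C = ½·ln((1+r)/(1−r)) = ½·ln(2.4483) = 0.4477.
n = ((z_{α/2} + z_β)/C)² + 3.
(1.960 + 1.645) / 0.4477 = 3.605 / 0.4477 = 8.052.
n = 8.052² + 3 = 64.84 + 3 = 67.8.
Round up.

n = 68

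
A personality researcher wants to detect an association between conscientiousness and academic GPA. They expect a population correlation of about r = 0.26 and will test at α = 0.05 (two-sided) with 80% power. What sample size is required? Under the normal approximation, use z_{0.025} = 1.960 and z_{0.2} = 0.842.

n = 114

Fisher's z: C = ½·ln((1+r)/(1−r)) = ½·ln(1.7027) = 0.2661.
n = ((z_{α/2} + z_β)/C)² + 3.
(1.960 + 0.842) / 0.2661 = 2.802 / 0.2661 = 10.530.
n = 10.530² + 3 = 110.88 + 3 = 113.9.
Round up.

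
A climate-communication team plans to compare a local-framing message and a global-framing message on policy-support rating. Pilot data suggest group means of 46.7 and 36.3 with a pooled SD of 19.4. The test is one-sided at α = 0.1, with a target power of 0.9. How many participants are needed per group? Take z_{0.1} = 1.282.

n = 46 per group

Cohen's d = |M₁ − M₂| / SD_pooled = |46.7 − 36.3| / 19.4 = 10.4 / 19.4 = 0.536.
For two independent groups with equal n: n = 2·((z_{α} + z_β) / d)².
z_{α} + z_β = 1.282 + 1.282 = 2.564.
n = 2 × (2.564 / 0.536)² = 2 × 4.784² = 2 × 22.88 = 45.8.
Round up to the next whole participant.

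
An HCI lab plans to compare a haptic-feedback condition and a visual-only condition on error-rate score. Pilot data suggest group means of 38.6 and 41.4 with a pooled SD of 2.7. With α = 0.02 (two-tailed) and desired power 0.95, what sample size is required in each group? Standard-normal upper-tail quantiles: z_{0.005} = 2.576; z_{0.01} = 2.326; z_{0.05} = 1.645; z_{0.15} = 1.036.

n = 30 per group

Cohen's d = |M₁ − M₂| / SD_pooled = |38.6 − 41.4| / 2.7 = 2.8 / 2.7 = 1.037.
For two independent groups with equal n: n = 2·((z_{α/2} + z_β) / d)².
z_{α/2} + z_β = 2.326 + 1.645 = 3.971.
n = 2 × (3.971 / 1.037)² = 2 × 3.829² = 2 × 14.66 = 29.3.
Round up to the next whole participant.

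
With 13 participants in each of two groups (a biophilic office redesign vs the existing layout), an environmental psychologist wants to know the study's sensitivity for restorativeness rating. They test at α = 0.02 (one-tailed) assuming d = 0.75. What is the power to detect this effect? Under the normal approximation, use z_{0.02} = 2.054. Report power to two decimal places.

For two equal groups, power = Φ(d·√(n/2) − z_{α}).
d·√(n/2) = 0.75 × √(13/2) = 0.75 × 2.550 = 1.912.
z_β = 1.912 − 2.054 = -0.142.
Power = Φ(-0.142) = 0.444.

power ≈ 0.44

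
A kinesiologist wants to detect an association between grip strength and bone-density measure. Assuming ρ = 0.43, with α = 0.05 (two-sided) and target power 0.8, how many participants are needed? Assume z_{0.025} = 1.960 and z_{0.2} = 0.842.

n = 41

Fisher's z: C = ½·ln((1+r)/(1−r)) = ½·ln(2.5088) = 0.4599.
n = ((z_{α/2} + z_β)/C)² + 3.
(1.960 + 0.842) / 0.4599 = 2.802 / 0.4599 = 6.093.
n = 6.093² + 3 = 37.12 + 3 = 40.1.
Round up.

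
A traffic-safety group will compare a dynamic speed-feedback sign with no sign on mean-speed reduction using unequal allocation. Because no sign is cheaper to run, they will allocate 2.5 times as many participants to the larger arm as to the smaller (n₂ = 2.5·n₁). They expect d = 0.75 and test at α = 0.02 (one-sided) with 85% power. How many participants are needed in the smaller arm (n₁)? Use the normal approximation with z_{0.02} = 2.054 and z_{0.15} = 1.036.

n₁ = 24

With allocation ratio k = n₂/n₁ = 2.5, Var(x̄₁−x̄₂) = σ²(1/n₁ + 1/(k·n₁)) = σ²·(k+1)/(k·n₁).
So n₁ = (1 + 1/k)·((z_{α} + z_β)/d)² = 1.400 × (3.090/0.75)².
n₁ = 1.400 × 16.97 = 23.8.
Round up: n₁ = 24, giving n₂ = 2.5 × 24 = 60.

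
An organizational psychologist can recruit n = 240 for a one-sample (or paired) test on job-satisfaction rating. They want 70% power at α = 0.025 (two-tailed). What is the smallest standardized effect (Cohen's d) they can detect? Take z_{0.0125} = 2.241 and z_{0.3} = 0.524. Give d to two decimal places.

For a single sample (or paired design) of n = 240: d_min = (z_{α/2} + z_β)/√n.
z-sum = 2.241 + 0.524 = 2.765.
d_min = 2.765 / √240 = 2.765 / 15.492 = 0.178.

d_min ≈ 0.18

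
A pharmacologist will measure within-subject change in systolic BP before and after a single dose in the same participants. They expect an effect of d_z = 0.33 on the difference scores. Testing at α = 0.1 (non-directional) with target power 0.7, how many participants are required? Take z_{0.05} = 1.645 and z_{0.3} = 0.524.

n = 44 pairs

For a paired (one-sample on differences) test: n = ((z_{α/2} + z_β) / d)².
z_{α/2} + z_β = 1.645 + 0.524 = 2.169.
n = (2.169 / 0.33)² = 6.573² = 43.20.
Round up.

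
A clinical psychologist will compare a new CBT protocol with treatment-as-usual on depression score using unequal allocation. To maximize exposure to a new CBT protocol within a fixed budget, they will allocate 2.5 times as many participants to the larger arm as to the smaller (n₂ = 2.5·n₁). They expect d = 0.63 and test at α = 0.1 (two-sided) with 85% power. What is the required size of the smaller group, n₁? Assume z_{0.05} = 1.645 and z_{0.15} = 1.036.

With allocation ratio k = n₂/n₁ = 2.5, Var(x̄₁−x̄₂) = σ²(1/n₁ + 1/(k·n₁)) = σ²·(k+1)/(k·n₁).
So n₁ = (1 + 1/k)·((z_{α/2} + z_β)/d)² = 1.400 × (2.681/0.63)².
n₁ = 1.400 × 18.11 = 25.4.
Round up: n₁ = 26, giving n₂ = 2.5 × 26 = 65.

n₁ = 26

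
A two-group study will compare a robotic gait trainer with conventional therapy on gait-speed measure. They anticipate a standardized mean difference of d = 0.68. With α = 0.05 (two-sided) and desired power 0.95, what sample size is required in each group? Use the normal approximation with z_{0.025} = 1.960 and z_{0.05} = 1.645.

For two independent groups with equal n: n = 2·((z_{α/2} + z_β) / d)².
z_{α/2} + z_β = 1.960 + 1.645 = 3.605.
n = 2 × (3.605 / 0.68)² = 2 × 5.301² = 2 × 28.11 = 56.2.
Round up to the next whole participant.

n = 57 per group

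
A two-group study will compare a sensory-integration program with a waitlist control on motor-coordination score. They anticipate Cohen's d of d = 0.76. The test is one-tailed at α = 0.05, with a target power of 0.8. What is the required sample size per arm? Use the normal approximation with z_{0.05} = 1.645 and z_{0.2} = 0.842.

n = 22 per group

For two independent groups with equal n: n = 2·((z_{α} + z_β) / d)².
z_{α} + z_β = 1.645 + 0.842 = 2.487.
n = 2 × (2.487 / 0.76)² = 2 × 3.272² = 2 × 10.71 = 21.4.
Round up to the next whole participant.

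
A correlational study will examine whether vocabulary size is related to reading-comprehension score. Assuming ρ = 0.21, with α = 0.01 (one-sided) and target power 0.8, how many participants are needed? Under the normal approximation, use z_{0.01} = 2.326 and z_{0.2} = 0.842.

Fisher's z: C = ½·ln((1+r)/(1−r)) = ½·ln(1.5316) = 0.2132.
n = ((z_{α} + z_β)/C)² + 3.
(2.326 + 0.842) / 0.2132 = 3.168 / 0.2132 = 14.859.
n = 14.859² + 3 = 220.80 + 3 = 223.8.
Round up.

n = 224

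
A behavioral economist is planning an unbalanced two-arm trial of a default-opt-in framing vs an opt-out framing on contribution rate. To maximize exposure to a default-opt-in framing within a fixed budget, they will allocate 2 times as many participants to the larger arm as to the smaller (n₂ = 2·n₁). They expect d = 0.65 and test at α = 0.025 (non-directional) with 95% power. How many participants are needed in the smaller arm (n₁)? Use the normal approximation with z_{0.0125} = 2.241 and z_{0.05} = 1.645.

With allocation ratio k = n₂/n₁ = 2, Var(x̄₁−x̄₂) = σ²(1/n₁ + 1/(k·n₁)) = σ²·(k+1)/(k·n₁).
So n₁ = (1 + 1/k)·((z_{α/2} + z_β)/d)² = 1.500 × (3.886/0.65)².
n₁ = 1.500 × 35.74 = 53.6.
Round up: n₁ = 54, giving n₂ = 2 × 54 = 108.

n₁ = 54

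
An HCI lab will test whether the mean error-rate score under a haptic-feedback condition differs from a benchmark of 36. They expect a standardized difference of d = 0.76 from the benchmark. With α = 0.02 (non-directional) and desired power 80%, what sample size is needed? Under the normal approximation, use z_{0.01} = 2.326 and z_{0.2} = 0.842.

n = 18

For a one-sample test: n = ((z_{α/2} + z_β) / d)².
z_{α/2} + z_β = 2.326 + 0.842 = 3.168.
n = (3.168 / 0.76)² = 4.168² = 17.38.
Round up.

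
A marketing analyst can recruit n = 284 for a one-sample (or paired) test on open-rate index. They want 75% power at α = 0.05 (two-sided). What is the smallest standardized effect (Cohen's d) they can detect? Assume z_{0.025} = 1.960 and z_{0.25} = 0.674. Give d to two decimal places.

For a single sample (or paired design) of n = 284: d_min = (z_{α/2} + z_β)/√n.
z-sum = 1.960 + 0.674 = 2.634.
d_min = 2.634 / √284 = 2.634 / 16.852 = 0.156.

d_min ≈ 0.16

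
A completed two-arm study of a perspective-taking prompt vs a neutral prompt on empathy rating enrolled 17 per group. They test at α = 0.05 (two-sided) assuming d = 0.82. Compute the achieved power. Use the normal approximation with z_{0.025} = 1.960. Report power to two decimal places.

power ≈ 0.67

For two equal groups, power = Φ(d·√(n/2) − z_{α/2}).
d·√(n/2) = 0.82 × √(17/2) = 0.82 × 2.915 = 2.391.
z_β = 2.391 − 1.960 = 0.431.
Power = Φ(0.431) = 0.667.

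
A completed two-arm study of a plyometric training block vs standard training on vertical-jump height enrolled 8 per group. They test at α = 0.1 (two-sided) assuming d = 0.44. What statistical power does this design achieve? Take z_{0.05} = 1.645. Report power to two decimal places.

For two equal groups, power = Φ(d·√(n/2) − z_{α/2}).
d·√(n/2) = 0.44 × √(8/2) = 0.44 × 2.000 = 0.880.
z_β = 0.880 − 1.645 = -0.765.
Power = Φ(-0.765) = 0.222.

power ≈ 0.22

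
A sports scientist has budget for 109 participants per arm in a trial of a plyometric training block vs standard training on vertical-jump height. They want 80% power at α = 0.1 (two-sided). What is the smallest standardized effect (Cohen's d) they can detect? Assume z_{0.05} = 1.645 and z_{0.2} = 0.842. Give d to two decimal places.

For two independent groups of n = 109 each: d_min = (z_{α/2} + z_β)·√(2/n).
z-sum = 1.645 + 0.842 = 2.487.
d_min = 2.487 × √(2/109) = 2.487 × 0.1355 = 0.337.

d_min ≈ 0.34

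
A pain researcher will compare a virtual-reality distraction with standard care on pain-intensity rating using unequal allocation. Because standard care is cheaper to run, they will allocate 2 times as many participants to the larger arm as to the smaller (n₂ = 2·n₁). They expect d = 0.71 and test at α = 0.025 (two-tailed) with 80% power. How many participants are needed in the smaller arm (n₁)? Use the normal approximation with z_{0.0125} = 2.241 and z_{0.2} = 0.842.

With allocation ratio k = n₂/n₁ = 2, Var(x̄₁−x̄₂) = σ²(1/n₁ + 1/(k·n₁)) = σ²·(k+1)/(k·n₁).
So n₁ = (1 + 1/k)·((z_{α/2} + z_β)/d)² = 1.500 × (3.083/0.71)².
n₁ = 1.500 × 18.86 = 28.3.
Round up: n₁ = 29, giving n₂ = 2 × 29 = 58.

n₁ = 29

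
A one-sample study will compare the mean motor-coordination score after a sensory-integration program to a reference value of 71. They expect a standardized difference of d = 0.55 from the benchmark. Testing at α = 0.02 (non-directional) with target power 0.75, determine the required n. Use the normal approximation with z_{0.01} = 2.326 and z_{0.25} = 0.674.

n = 30

For a one-sample test: n = ((z_{α/2} + z_β) / d)².
z_{α/2} + z_β = 2.326 + 0.674 = 3.000.
n = (3.000 / 0.55)² = 5.455² = 29.75.
Round up.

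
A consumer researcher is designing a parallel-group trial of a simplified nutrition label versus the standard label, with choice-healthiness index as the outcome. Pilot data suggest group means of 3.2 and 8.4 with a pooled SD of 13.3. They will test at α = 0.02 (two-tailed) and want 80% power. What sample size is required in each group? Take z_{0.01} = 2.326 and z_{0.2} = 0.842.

Cohen's d = |M₁ − M₂| / SD_pooled = |3.2 − 8.4| / 13.3 = 5.2 / 13.3 = 0.391.
For two independent groups with equal n: n = 2·((z_{α/2} + z_β) / d)².
z_{α/2} + z_β = 2.326 + 0.842 = 3.168.
n = 2 × (3.168 / 0.391)² = 2 × 8.102² = 2 × 65.65 = 131.3.
Round up to the next whole participant.

n = 132 per group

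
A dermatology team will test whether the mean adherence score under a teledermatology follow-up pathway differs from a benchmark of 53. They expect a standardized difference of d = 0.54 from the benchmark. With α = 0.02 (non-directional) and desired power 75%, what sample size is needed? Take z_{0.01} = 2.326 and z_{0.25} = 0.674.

n = 31

For a one-sample test: n = ((z_{α/2} + z_β) / d)².
z_{α/2} + z_β = 2.326 + 0.674 = 3.000.
n = (3.000 / 0.54)² = 5.556² = 30.86.
Round up.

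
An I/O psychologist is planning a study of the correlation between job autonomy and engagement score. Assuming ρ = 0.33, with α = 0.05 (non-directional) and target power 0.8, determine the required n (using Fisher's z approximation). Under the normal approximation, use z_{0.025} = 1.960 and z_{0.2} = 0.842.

n = 70

Fisher's z: C = ½·ln((1+r)/(1−r)) = ½·ln(1.9851) = 0.3428.
n = ((z_{α/2} + z_β)/C)² + 3.
(1.960 + 0.842) / 0.3428 = 2.802 / 0.3428 = 8.174.
n = 8.174² + 3 = 66.81 + 3 = 69.8.
Round up.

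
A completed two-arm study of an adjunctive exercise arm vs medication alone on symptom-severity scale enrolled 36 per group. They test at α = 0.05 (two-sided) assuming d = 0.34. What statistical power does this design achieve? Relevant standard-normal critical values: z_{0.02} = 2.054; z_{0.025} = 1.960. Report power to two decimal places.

power ≈ 0.30

For two equal groups, power = Φ(d·√(n/2) − z_{α/2}).
d·√(n/2) = 0.34 × √(36/2) = 0.34 × 4.243 = 1.442.
z_β = 1.442 − 1.960 = -0.518.
Power = Φ(-0.518) = 0.302.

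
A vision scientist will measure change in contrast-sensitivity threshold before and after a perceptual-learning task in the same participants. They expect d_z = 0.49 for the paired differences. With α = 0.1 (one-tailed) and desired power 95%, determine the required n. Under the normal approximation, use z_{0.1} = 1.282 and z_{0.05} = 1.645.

n = 36 pairs

For a paired (one-sample on differences) test: n = ((z_{α} + z_β) / d)².
z_{α} + z_β = 1.282 + 1.645 = 2.927.
n = (2.927 / 0.49)² = 5.973² = 35.68.
Round up.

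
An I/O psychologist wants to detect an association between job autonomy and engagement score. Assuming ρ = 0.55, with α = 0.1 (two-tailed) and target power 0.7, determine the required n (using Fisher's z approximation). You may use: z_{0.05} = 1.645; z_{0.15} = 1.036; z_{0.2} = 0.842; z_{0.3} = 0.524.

Fisher's z: C = ½·ln((1+r)/(1−r)) = ½·ln(3.4444) = 0.6184.
n = ((z_{α/2} + z_β)/C)² + 3.
(1.645 + 0.524) / 0.6184 = 2.169 / 0.6184 = 3.507.
n = 3.507² + 3 = 12.30 + 3 = 15.3.
Round up.

n = 16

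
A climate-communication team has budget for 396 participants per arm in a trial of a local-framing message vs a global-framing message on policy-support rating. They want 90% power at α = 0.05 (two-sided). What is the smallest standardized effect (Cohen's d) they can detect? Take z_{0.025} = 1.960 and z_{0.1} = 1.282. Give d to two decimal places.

For two independent groups of n = 396 each: d_min = (z_{α/2} + z_β)·√(2/n).
z-sum = 1.960 + 1.282 = 3.242.
d_min = 3.242 × √(2/396) = 3.242 × 0.0711 = 0.230.

d_min ≈ 0.23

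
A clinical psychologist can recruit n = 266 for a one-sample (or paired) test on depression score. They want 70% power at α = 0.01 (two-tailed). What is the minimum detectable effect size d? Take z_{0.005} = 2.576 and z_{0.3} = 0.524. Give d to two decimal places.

For a single sample (or paired design) of n = 266: d_min = (z_{α/2} + z_β)/√n.
z-sum = 2.576 + 0.524 = 3.100.
d_min = 3.100 / √266 = 3.100 / 16.310 = 0.190.

d_min ≈ 0.19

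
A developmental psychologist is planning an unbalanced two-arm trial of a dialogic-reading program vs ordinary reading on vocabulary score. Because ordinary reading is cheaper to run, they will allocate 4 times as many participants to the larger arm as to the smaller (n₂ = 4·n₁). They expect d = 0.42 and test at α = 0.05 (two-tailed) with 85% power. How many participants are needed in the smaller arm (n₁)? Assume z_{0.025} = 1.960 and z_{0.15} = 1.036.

n₁ = 64

With allocation ratio k = n₂/n₁ = 4, Var(x̄₁−x̄₂) = σ²(1/n₁ + 1/(k·n₁)) = σ²·(k+1)/(k·n₁).
So n₁ = (1 + 1/k)·((z_{α/2} + z_β)/d)² = 1.250 × (2.996/0.42)².
n₁ = 1.250 × 50.88 = 63.6.
Round up: n₁ = 64, giving n₂ = 4 × 64 = 256.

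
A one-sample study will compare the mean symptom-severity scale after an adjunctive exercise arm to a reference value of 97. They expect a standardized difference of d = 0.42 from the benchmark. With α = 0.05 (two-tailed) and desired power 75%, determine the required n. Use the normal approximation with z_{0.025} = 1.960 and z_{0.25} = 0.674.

For a one-sample test: n = ((z_{α/2} + z_β) / d)².
z_{α/2} + z_β = 1.960 + 0.674 = 2.634.
n = (2.634 / 0.42)² = 6.271² = 39.33.
Round up.

n = 40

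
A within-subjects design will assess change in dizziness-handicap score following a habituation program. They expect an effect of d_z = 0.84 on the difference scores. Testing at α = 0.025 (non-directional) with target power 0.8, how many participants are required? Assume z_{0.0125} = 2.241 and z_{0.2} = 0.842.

For a paired (one-sample on differences) test: n = ((z_{α/2} + z_β) / d)².
z_{α/2} + z_β = 2.241 + 0.842 = 3.083.
n = (3.083 / 0.84)² = 3.670² = 13.47.
Round up.

n = 14 pairs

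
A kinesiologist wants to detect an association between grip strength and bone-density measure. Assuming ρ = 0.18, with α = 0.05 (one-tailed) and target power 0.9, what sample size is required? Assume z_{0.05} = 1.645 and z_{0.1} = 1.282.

n = 262

Fisher's z: C = ½·ln((1+r)/(1−r)) = ½·ln(1.4390) = 0.1820.
n = ((z_{α} + z_β)/C)² + 3.
(1.645 + 1.282) / 0.1820 = 2.927 / 0.1820 = 16.082.
n = 16.082² + 3 = 258.64 + 3 = 261.6.
Round up.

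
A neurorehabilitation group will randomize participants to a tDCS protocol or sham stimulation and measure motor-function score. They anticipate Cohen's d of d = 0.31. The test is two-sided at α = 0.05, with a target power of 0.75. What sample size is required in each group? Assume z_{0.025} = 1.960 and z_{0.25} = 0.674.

n = 145 per group

For two independent groups with equal n: n = 2·((z_{α/2} + z_β) / d)².
z_{α/2} + z_β = 1.960 + 0.674 = 2.634.
n = 2 × (2.634 / 0.31)² = 2 × 8.497² = 2 × 72.20 = 144.4.
Round up to the next whole participant.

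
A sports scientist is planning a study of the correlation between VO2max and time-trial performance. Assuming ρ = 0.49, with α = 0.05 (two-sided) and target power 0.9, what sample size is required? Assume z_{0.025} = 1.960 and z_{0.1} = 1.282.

n = 40

Fisher's z: C = ½·ln((1+r)/(1−r)) = ½·ln(2.9216) = 0.5361.
n = ((z_{α/2} + z_β)/C)² + 3.
(1.960 + 1.282) / 0.5361 = 3.242 / 0.5361 = 6.047.
n = 6.047² + 3 = 36.57 + 3 = 39.6.
Round up.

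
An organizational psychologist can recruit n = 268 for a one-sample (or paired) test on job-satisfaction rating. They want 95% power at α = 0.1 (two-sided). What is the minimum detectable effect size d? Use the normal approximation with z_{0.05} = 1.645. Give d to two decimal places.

d_min ≈ 0.20

For a single sample (or paired design) of n = 268: d_min = (z_{α/2} + z_β)/√n.
z-sum = 1.645 + 1.645 = 3.290.
d_min = 3.290 / √268 = 3.290 / 16.371 = 0.201.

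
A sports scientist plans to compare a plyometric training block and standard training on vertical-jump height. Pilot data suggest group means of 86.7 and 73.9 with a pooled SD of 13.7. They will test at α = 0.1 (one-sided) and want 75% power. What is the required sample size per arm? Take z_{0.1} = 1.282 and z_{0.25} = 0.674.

n = 9 per group

Cohen's d = |M₁ − M₂| / SD_pooled = |86.7 − 73.9| / 13.7 = 12.8 / 13.7 = 0.934.
For two independent groups with equal n: n = 2·((z_{α} + z_β) / d)².
z_{α} + z_β = 1.282 + 0.674 = 1.956.
n = 2 × (1.956 / 0.934)² = 2 × 2.094² = 2 × 4.39 = 8.8.
Round up to the next whole participant.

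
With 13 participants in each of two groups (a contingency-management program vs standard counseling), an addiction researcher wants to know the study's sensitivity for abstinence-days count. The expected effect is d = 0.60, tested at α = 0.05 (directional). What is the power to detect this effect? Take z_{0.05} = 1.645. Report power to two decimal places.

For two equal groups, power = Φ(d·√(n/2) − z_{α}).
d·√(n/2) = 0.60 × √(13/2) = 0.60 × 2.550 = 1.530.
z_β = 1.530 − 1.645 = -0.115.
Power = Φ(-0.115) = 0.454.

power ≈ 0.45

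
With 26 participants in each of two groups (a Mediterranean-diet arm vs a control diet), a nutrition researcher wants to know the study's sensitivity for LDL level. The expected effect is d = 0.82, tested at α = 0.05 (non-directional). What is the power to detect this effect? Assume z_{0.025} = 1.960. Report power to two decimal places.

power ≈ 0.84

For two equal groups, power = Φ(d·√(n/2) − z_{α/2}).
d·√(n/2) = 0.82 × √(26/2) = 0.82 × 3.606 = 2.957.
z_β = 2.957 − 1.960 = 0.997.
Power = Φ(0.997) = 0.841.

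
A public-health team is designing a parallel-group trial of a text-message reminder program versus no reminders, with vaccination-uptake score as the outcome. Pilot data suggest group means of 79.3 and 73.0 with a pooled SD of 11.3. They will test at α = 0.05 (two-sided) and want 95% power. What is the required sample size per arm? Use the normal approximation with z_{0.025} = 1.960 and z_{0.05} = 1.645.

n = 84 per group

Cohen's d = |M₁ − M₂| / SD_pooled = |79.3 − 73.0| / 11.3 = 6.3 / 11.3 = 0.558.
For two independent groups with equal n: n = 2·((z_{α/2} + z_β) / d)².
z_{α/2} + z_β = 1.960 + 1.645 = 3.605.
n = 2 × (3.605 / 0.558)² = 2 × 6.461² = 2 × 41.74 = 83.5.
Round up to the next whole participant.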